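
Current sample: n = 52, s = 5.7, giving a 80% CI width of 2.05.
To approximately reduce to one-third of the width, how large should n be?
n ≈ 468

CI width ∝ 1/√n
To reduce width by factor 3, need √n to grow by 3 → need 3² = 9 times as many samples.

Current: n = 52, width = 2.05
New: n = 468, width ≈ 0.68

Width reduced by factor of 2.05/0.68 = 3.01.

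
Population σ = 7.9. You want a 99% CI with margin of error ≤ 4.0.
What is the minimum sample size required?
n ≥ 26

For margin E ≤ 4.0:
n ≥ (z* · σ / E)²
n ≥ (2.576 · 7.9 / 4.0)²
n ≥ 25.88

Minimum n = 26 (rounding up)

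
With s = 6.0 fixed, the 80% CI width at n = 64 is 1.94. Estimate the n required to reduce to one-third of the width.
n ≈ 576

CI width ∝ 1/√n
To reduce width by factor 3, need √n to grow by 3 → need 3² = 9 times as many samples.

Current: n = 64, width = 1.94
New: n = 576, width ≈ 0.64

Width reduced by factor of 1.94/0.64 = 3.03.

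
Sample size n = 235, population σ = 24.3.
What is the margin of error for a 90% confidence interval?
Margin of error = 2.61

Margin of error = z* · σ/√n
= 1.645 · 24.3/√235
= 1.645 · 24.3/15.3297
= 2.61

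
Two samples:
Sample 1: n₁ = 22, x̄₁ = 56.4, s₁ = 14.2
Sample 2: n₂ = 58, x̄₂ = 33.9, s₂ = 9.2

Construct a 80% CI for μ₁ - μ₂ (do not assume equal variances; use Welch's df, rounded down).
(18.22, 26.78)

Difference: x̄₁ - x̄₂ = 22.50
SE = √(s₁²/n₁ + s₂²/n₂) = √(14.2²/22 + 9.2²/58) = 3.2596
df = 27.96 → 27 (Welch–Satterthwaite, rounded down)
t* = 1.314

CI: 22.50 ± 1.314 · 3.2596 = 22.50 ± 4.28 = (18.22, 26.78)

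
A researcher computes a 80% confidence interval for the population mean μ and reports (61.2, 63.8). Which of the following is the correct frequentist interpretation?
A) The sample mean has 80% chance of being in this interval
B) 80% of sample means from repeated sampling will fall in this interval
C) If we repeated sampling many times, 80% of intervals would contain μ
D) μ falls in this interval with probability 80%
C

A) Wrong — x̄ is observed and sits in the interval by construction.
B) Wrong — coverage applies to intervals containing μ, not to future x̄ values.
C) Correct — this is the frequentist long-run coverage interpretation.
D) Wrong — μ is fixed; the randomness lives in the interval, not in μ.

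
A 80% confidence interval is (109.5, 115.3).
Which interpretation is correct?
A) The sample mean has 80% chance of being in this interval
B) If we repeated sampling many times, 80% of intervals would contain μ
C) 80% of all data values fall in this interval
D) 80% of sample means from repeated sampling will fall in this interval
B

A) Wrong — x̄ is observed and sits in the interval by construction.
B) Correct — this is the frequentist long-run coverage interpretation.
C) Wrong — a CI is about the parameter μ, not individual data values.
D) Wrong — coverage applies to intervals containing μ, not to future x̄ values.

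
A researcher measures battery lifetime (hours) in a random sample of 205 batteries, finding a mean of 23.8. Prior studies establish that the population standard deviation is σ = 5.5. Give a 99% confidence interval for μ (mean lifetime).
(22.81, 24.79)

z-interval (σ known):
z* = 2.576 for 99% confidence

Margin of error = z* · σ/√n = 2.576 · 5.5/√205 = 0.99

CI: (23.8 - 0.99, 23.8 + 0.99) = (22.81, 24.79)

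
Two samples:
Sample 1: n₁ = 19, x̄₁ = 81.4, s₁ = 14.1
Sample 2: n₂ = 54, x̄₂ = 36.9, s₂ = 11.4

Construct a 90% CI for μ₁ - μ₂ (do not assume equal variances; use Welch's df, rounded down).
(38.38, 50.62)

Difference: x̄₁ - x̄₂ = 44.50
SE = √(s₁²/n₁ + s₂²/n₂) = √(14.1²/19 + 11.4²/54) = 3.5875
df = 26.75 → 26 (Welch–Satterthwaite, rounded down)
t* = 1.706

CI: 44.50 ± 1.706 · 3.5875 = 44.50 ± 6.12 = (38.38, 50.62)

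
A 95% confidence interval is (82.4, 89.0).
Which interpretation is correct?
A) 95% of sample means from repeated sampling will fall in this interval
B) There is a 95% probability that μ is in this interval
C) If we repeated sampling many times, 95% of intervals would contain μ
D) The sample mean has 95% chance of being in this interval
C

A) Wrong — coverage applies to intervals containing μ, not to future x̄ values.
B) Wrong — μ is fixed; the randomness lives in the interval, not in μ.
C) Correct — this is the frequentist long-run coverage interpretation.
D) Wrong — x̄ is observed and sits in the interval by construction.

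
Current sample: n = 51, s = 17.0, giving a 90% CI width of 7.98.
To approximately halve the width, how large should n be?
n ≈ 204

CI width ∝ 1/√n
To reduce width by factor 2, need √n to grow by 2 → need 2² = 4 times as many samples.

Current: n = 51, width = 7.98
New: n = 204, width ≈ 3.93

Width reduced by factor of 7.98/3.93 = 2.03.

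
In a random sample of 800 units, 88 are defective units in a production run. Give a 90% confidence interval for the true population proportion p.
(0.092, 0.128)

Proportion CI:
p̂ = 88/800 = 0.11000
SE = √(p̂(1-p̂)/n) = √(0.11000 · 0.89000 / 800) = 0.01106

z* = 1.645
Margin = z* · SE = 1.645 · 0.01106 = 0.0182

CI: 0.11000 ± 0.0182 = (0.092, 0.128)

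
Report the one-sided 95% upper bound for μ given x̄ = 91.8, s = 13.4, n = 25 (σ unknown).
μ ≤ 96.39

Upper bound (one-sided):
t* = 1.711 (one-sided for 95%)
Upper bound = x̄ + t* · s/√n = 91.8 + 1.711 · 13.4/√25 = 96.39

We are 95% confident that μ ≤ 96.39.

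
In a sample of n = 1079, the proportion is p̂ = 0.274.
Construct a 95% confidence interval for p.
(0.247, 0.301)

Proportion CI:
SE = √(p̂(1-p̂)/n) = √(0.274 · 0.726 / 1079) = 0.01358

z* = 1.960
Margin = z* · SE = 1.960 · 0.01358 = 0.0266

CI: 0.274 ± 0.0266 = (0.247, 0.301)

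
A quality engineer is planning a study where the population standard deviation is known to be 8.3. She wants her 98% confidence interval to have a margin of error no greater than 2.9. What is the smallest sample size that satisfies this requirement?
n ≥ 45

For margin E ≤ 2.9:
n ≥ (z* · σ / E)²
n ≥ (2.326 · 8.3 / 2.9)²
n ≥ 44.32

Minimum n = 45 (rounding up)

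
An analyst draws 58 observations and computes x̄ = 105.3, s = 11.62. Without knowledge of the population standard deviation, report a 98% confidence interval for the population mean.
(101.65, 108.95)

t-interval (σ unknown):
df = n - 1 = 57
t* = 2.394 for 98% confidence

Margin of error = t* · s/√n = 2.394 · 11.62/√58 = 3.65

CI: (101.65, 108.95)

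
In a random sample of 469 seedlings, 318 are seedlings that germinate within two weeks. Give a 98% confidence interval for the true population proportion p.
(0.628, 0.728)

Proportion CI:
p̂ = 318/469 = 0.67804
SE = √(p̂(1-p̂)/n) = √(0.67804 · 0.32196 / 469) = 0.02157

z* = 2.326
Margin = z* · SE = 2.326 · 0.02157 = 0.0502

CI: 0.67804 ± 0.0502 = (0.628, 0.728)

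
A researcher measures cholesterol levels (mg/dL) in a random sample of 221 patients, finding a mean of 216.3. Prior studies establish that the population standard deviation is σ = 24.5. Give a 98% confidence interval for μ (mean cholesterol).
(212.47, 220.13)

z-interval (σ known):
z* = 2.326 for 98% confidence

Margin of error = z* · σ/√n = 2.326 · 24.5/√221 = 3.83

CI: (216.3 - 3.83, 216.3 + 3.83) = (212.47, 220.13)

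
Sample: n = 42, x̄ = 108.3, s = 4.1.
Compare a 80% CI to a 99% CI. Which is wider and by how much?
99% CI is wider by 1.77

df = 41
80% CI: t* = 1.303, (107.48, 109.12), width = 2 · t* · s/√n = 1.65
99% CI: t* = 2.701, (106.59, 110.01), width = 2 · t* · s/√n = 3.42

The 99% CI is wider by 3.42 - 1.65 = 1.77.
Higher confidence requires a wider interval.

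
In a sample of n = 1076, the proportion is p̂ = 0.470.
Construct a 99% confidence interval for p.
(0.431, 0.509)

Proportion CI:
SE = √(p̂(1-p̂)/n) = √(0.470 · 0.530 / 1076) = 0.01522

z* = 2.576
Margin = z* · SE = 2.576 · 0.01522 = 0.0392

CI: 0.470 ± 0.0392 = (0.431, 0.509)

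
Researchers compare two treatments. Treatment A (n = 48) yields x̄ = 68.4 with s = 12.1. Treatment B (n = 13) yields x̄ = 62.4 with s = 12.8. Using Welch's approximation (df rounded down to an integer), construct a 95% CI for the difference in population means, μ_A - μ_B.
(-2.31, 14.31)

Difference: x̄₁ - x̄₂ = 6.00
SE = √(s₁²/n₁ + s₂²/n₂) = √(12.1²/48 + 12.8²/13) = 3.9564
df = 18.24 → 18 (Welch–Satterthwaite, rounded down)
t* = 2.101

CI: 6.00 ± 2.101 · 3.9564 = 6.00 ± 8.31 = (-2.31, 14.31)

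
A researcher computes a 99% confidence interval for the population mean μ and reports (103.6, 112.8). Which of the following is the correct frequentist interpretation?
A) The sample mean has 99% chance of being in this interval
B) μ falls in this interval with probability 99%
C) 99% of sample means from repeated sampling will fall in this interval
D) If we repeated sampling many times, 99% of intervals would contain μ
D

A) Wrong — x̄ is observed and sits in the interval by construction.
B) Wrong — μ is fixed; the randomness lives in the interval, not in μ.
C) Wrong — coverage applies to intervals containing μ, not to future x̄ values.
D) Correct — this is the frequentist long-run coverage interpretation.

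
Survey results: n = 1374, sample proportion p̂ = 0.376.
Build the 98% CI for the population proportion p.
(0.346, 0.406)

Proportion CI:
SE = √(p̂(1-p̂)/n) = √(0.376 · 0.624 / 1374) = 0.01307

z* = 2.326
Margin = z* · SE = 2.326 · 0.01307 = 0.0304

CI: 0.376 ± 0.0304 = (0.346, 0.406)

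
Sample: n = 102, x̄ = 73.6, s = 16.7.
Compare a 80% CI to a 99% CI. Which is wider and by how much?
99% CI is wider by 4.41

df = 101
80% CI: t* = 1.290, (71.47, 75.73), width = 2 · t* · s/√n = 4.27
99% CI: t* = 2.625, (69.26, 77.94), width = 2 · t* · s/√n = 8.68

The 99% CI is wider by 8.68 - 4.27 = 4.41.
Higher confidence requires a wider interval.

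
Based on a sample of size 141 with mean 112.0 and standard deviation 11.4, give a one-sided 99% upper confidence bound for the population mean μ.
μ ≤ 114.26

Upper bound (one-sided):
t* = 2.353 (one-sided for 99%)
Upper bound = x̄ + t* · s/√n = 112.0 + 2.353 · 11.4/√141 = 114.26

We are 99% confident that μ ≤ 114.26.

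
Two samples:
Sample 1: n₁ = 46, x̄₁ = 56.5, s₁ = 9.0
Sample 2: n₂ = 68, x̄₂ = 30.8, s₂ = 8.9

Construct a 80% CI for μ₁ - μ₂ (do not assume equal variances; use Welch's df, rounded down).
(23.49, 27.91)

Difference: x̄₁ - x̄₂ = 25.70
SE = √(s₁²/n₁ + s₂²/n₂) = √(9.0²/46 + 8.9²/68) = 1.7105
df = 96.01 → 96 (Welch–Satterthwaite, rounded down)
t* = 1.290

CI: 25.70 ± 1.290 · 1.7105 = 25.70 ± 2.21 = (23.49, 27.91)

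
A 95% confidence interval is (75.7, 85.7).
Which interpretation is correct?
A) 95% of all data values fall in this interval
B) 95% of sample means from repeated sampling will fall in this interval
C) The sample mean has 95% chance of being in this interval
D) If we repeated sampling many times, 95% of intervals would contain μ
D

A) Wrong — a CI is about the parameter μ, not individual data values.
B) Wrong — coverage applies to intervals containing μ, not to future x̄ values.
C) Wrong — x̄ is observed and sits in the interval by construction.
D) Correct — this is the frequentist long-run coverage interpretation.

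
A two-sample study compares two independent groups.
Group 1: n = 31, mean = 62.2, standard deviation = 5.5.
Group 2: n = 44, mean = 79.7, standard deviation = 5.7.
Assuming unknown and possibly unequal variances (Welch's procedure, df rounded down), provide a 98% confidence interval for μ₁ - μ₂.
(-20.62, -14.38)

Difference: x̄₁ - x̄₂ = -17.50
SE = √(s₁²/n₁ + s₂²/n₂) = √(5.5²/31 + 5.7²/44) = 1.3093
df = 66.15 → 66 (Welch–Satterthwaite, rounded down)
t* = 2.384

CI: -17.50 ± 2.384 · 1.3093 = -17.50 ± 3.12 = (-20.62, -14.38)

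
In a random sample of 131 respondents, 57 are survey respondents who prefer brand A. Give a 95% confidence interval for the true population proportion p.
(0.350, 0.520)

Proportion CI:
p̂ = 57/131 = 0.43511
SE = √(p̂(1-p̂)/n) = √(0.43511 · 0.56489 / 131) = 0.04332

z* = 1.960
Margin = z* · SE = 1.960 · 0.04332 = 0.0849

CI: 0.43511 ± 0.0849 = (0.350, 0.520)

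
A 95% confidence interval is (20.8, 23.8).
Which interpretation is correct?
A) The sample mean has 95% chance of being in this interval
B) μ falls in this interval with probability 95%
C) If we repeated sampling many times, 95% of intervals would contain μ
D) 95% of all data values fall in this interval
C

A) Wrong — x̄ is observed and sits in the interval by construction.
B) Wrong — μ is fixed; the randomness lives in the interval, not in μ.
C) Correct — this is the frequentist long-run coverage interpretation.
D) Wrong — a CI is about the parameter μ, not individual data values.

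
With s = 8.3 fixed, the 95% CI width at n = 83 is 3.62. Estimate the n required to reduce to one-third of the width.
n ≈ 747

CI width ∝ 1/√n
To reduce width by factor 3, need √n to grow by 3 → need 3² = 9 times as many samples.

Current: n = 83, width = 3.62
New: n = 747, width ≈ 1.19

Width reduced by factor of 3.62/1.19 = 3.04.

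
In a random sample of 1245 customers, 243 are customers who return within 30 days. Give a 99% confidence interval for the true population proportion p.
(0.166, 0.224)

Proportion CI:
p̂ = 243/1245 = 0.19518
SE = √(p̂(1-p̂)/n) = √(0.19518 · 0.80482 / 1245) = 0.01123

z* = 2.576
Margin = z* · SE = 2.576 · 0.01123 = 0.0289

CI: 0.19518 ± 0.0289 = (0.166, 0.224)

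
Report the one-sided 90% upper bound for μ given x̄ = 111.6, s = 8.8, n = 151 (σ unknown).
μ ≤ 112.52

Upper bound (one-sided):
t* = 1.287 (one-sided for 90%)
Upper bound = x̄ + t* · s/√n = 111.6 + 1.287 · 8.8/√151 = 112.52

We are 90% confident that μ ≤ 112.52.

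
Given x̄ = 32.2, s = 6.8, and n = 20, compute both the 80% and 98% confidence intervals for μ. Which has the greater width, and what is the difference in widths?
98% CI is wider by 3.68

df = 19
80% CI: t* = 1.328, (30.18, 34.22), width = 2 · t* · s/√n = 4.04
98% CI: t* = 2.539, (28.34, 36.06), width = 2 · t* · s/√n = 7.72

The 98% CI is wider by 7.72 - 4.04 = 3.68.
Higher confidence requires a wider interval.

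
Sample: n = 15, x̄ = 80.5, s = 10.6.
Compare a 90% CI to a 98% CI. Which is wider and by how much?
98% CI is wider by 4.72

df = 14
90% CI: t* = 1.761, (75.68, 85.32), width = 2 · t* · s/√n = 9.64
98% CI: t* = 2.624, (73.32, 87.68), width = 2 · t* · s/√n = 14.36

The 98% CI is wider by 14.36 - 9.64 = 4.72.
Higher confidence requires a wider interval.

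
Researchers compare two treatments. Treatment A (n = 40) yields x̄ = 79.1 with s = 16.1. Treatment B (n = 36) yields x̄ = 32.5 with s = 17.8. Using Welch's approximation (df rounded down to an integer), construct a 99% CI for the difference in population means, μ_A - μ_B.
(36.25, 56.95)

Difference: x̄₁ - x̄₂ = 46.60
SE = √(s₁²/n₁ + s₂²/n₂) = √(16.1²/40 + 17.8²/36) = 3.9091
df = 70.98 → 70 (Welch–Satterthwaite, rounded down)
t* = 2.648

CI: 46.60 ± 2.648 · 3.9091 = 46.60 ± 10.35 = (36.25, 56.95)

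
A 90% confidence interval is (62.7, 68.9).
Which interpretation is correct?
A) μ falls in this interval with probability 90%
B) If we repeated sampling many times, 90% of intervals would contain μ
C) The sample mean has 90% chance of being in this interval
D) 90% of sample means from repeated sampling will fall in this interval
B

A) Wrong — μ is fixed; the randomness lives in the interval, not in μ.
B) Correct — this is the frequentist long-run coverage interpretation.
C) Wrong — x̄ is observed and sits in the interval by construction.
D) Wrong — coverage applies to intervals containing μ, not to future x̄ values.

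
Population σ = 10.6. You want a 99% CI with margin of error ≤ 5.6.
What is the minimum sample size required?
n ≥ 24

For margin E ≤ 5.6:
n ≥ (z* · σ / E)²
n ≥ (2.576 · 10.6 / 5.6)²
n ≥ 23.78

Minimum n = 24 (rounding up)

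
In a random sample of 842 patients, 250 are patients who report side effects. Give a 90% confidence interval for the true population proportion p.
(0.271, 0.323)

Proportion CI:
p̂ = 250/842 = 0.29691
SE = √(p̂(1-p̂)/n) = √(0.29691 · 0.70309 / 842) = 0.01575

z* = 1.645
Margin = z* · SE = 1.645 · 0.01575 = 0.0259

CI: 0.29691 ± 0.0259 = (0.271, 0.323)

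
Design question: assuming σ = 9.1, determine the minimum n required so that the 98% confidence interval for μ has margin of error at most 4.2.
n ≥ 26

For margin E ≤ 4.2:
n ≥ (z* · σ / E)²
n ≥ (2.326 · 9.1 / 4.2)²
n ≥ 25.40

Minimum n = 26 (rounding up)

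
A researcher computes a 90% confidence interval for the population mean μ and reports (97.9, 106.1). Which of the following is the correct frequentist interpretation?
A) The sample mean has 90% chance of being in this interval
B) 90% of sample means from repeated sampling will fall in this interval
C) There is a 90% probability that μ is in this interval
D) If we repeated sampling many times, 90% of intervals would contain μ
D

A) Wrong — x̄ is observed and sits in the interval by construction.
B) Wrong — coverage applies to intervals containing μ, not to future x̄ values.
C) Wrong — μ is fixed; the randomness lives in the interval, not in μ.
D) Correct — this is the frequentist long-run coverage interpretation.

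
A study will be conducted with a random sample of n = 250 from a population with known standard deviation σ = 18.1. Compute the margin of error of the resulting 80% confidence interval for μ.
Margin of error = 1.47

Margin of error = z* · σ/√n
= 1.282 · 18.1/√250
= 1.282 · 18.1/15.8114
= 1.47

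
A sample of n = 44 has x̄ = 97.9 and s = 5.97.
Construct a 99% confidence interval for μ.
(95.47, 100.33)

t-interval (σ unknown):
df = n - 1 = 43
t* = 2.695 for 99% confidence

Margin of error = t* · s/√n = 2.695 · 5.97/√44 = 2.43

CI: (95.47, 100.33)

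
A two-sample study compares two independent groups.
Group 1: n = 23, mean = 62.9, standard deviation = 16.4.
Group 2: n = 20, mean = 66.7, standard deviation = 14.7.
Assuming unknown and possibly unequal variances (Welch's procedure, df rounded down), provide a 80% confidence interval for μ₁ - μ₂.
(-9.98, 2.38)

Difference: x̄₁ - x̄₂ = -3.80
SE = √(s₁²/n₁ + s₂²/n₂) = √(16.4²/23 + 14.7²/20) = 4.7432
df = 40.95 → 40 (Welch–Satterthwaite, rounded down)
t* = 1.303

CI: -3.80 ± 1.303 · 4.7432 = -3.80 ± 6.18 = (-9.98, 2.38)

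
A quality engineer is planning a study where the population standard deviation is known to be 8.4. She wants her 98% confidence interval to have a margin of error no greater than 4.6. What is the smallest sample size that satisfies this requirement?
n ≥ 19

For margin E ≤ 4.6:
n ≥ (z* · σ / E)²
n ≥ (2.326 · 8.4 / 4.6)²
n ≥ 18.04

Minimum n = 19 (rounding up)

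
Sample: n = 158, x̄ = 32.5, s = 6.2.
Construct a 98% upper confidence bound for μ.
μ ≤ 33.52

Upper bound (one-sided):
t* = 2.071 (one-sided for 98%)
Upper bound = x̄ + t* · s/√n = 32.5 + 2.071 · 6.2/√158 = 33.52

We are 98% confident that μ ≤ 33.52.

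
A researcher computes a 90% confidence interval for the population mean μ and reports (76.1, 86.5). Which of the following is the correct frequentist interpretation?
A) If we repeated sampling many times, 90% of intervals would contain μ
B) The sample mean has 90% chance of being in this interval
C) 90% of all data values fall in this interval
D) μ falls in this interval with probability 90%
A

A) Correct — this is the frequentist long-run coverage interpretation.
B) Wrong — x̄ is observed and sits in the interval by construction.
C) Wrong — a CI is about the parameter μ, not individual data values.
D) Wrong — μ is fixed; the randomness lives in the interval, not in μ.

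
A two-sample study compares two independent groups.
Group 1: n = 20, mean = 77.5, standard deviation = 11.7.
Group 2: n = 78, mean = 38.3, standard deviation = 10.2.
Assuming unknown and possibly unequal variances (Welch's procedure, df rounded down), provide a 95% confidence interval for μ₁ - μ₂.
(33.32, 45.08)

Difference: x̄₁ - x̄₂ = 39.20
SE = √(s₁²/n₁ + s₂²/n₂) = √(11.7²/20 + 10.2²/78) = 2.8598
df = 26.88 → 26 (Welch–Satterthwaite, rounded down)
t* = 2.056

CI: 39.20 ± 2.056 · 2.8598 = 39.20 ± 5.88 = (33.32, 45.08)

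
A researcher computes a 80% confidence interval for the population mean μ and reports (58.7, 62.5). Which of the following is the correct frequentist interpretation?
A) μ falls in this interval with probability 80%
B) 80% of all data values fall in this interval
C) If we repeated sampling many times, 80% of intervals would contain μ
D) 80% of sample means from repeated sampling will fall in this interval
C

A) Wrong — μ is fixed; the randomness lives in the interval, not in μ.
B) Wrong — a CI is about the parameter μ, not individual data values.
C) Correct — this is the frequentist long-run coverage interpretation.
D) Wrong — coverage applies to intervals containing μ, not to future x̄ values.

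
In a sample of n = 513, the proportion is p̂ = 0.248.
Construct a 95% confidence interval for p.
(0.211, 0.285)

Proportion CI:
SE = √(p̂(1-p̂)/n) = √(0.248 · 0.752 / 513) = 0.01907

z* = 1.960
Margin = z* · SE = 1.960 · 0.01907 = 0.0374

CI: 0.248 ± 0.0374 = (0.211, 0.285)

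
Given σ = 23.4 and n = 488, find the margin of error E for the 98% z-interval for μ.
Margin of error = 2.46

Margin of error = z* · σ/√n
= 2.326 · 23.4/√488
= 2.326 · 23.4/22.0907
= 2.46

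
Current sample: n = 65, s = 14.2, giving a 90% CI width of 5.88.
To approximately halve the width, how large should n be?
n ≈ 260

CI width ∝ 1/√n
To reduce width by factor 2, need √n to grow by 2 → need 2² = 4 times as many samples.

Current: n = 65, width = 5.88
New: n = 260, width ≈ 2.91

Width reduced by factor of 5.88/2.91 = 2.02.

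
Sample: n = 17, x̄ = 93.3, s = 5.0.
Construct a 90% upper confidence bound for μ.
μ ≤ 94.92

Upper bound (one-sided):
t* = 1.337 (one-sided for 90%)
Upper bound = x̄ + t* · s/√n = 93.3 + 1.337 · 5.0/√17 = 94.92

We are 90% confident that μ ≤ 94.92.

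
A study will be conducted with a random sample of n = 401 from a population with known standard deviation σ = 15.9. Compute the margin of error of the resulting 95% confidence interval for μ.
Margin of error = 1.56

Margin of error = z* · σ/√n
= 1.960 · 15.9/√401
= 1.960 · 15.9/20.0250
= 1.56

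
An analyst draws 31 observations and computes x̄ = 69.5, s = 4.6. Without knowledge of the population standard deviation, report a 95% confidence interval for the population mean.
(67.81, 71.19)

t-interval (σ unknown):
df = n - 1 = 30
t* = 2.042 for 95% confidence

Margin of error = t* · s/√n = 2.042 · 4.6/√31 = 1.69

CI: (67.81, 71.19)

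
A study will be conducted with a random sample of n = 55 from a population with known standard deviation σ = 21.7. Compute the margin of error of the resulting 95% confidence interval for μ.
Margin of error = 5.74

Margin of error = z* · σ/√n
= 1.960 · 21.7/√55
= 1.960 · 21.7/7.4162
= 5.74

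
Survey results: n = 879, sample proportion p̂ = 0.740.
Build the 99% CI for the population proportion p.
(0.702, 0.778)

Proportion CI:
SE = √(p̂(1-p̂)/n) = √(0.740 · 0.260 / 879) = 0.01479

z* = 2.576
Margin = z* · SE = 2.576 · 0.01479 = 0.0381

CI: 0.740 ± 0.0381 = (0.702, 0.778)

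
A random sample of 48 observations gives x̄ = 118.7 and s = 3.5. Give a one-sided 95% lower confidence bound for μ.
μ ≥ 117.85

Lower bound (one-sided):
t* = 1.678 (one-sided for 95%)
Lower bound = x̄ - t* · s/√n = 118.7 - 1.678 · 3.5/√48 = 117.85

We are 95% confident that μ ≥ 117.85.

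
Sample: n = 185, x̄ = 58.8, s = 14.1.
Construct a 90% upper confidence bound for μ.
μ ≤ 60.13

Upper bound (one-sided):
t* = 1.286 (one-sided for 90%)
Upper bound = x̄ + t* · s/√n = 58.8 + 1.286 · 14.1/√185 = 60.13

We are 90% confident that μ ≤ 60.13.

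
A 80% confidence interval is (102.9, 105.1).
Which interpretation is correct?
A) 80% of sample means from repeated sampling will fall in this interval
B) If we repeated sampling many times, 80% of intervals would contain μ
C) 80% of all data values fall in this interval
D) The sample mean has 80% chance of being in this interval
B

A) Wrong — coverage applies to intervals containing μ, not to future x̄ values.
B) Correct — this is the frequentist long-run coverage interpretation.
C) Wrong — a CI is about the parameter μ, not individual data values.
D) Wrong — x̄ is observed and sits in the interval by construction.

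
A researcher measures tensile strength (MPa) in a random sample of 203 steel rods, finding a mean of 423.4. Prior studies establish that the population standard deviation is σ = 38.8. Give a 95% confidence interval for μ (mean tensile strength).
(418.06, 428.74)

z-interval (σ known):
z* = 1.960 for 95% confidence

Margin of error = z* · σ/√n = 1.960 · 38.8/√203 = 5.34

CI: (423.4 - 5.34, 423.4 + 5.34) = (418.06, 428.74)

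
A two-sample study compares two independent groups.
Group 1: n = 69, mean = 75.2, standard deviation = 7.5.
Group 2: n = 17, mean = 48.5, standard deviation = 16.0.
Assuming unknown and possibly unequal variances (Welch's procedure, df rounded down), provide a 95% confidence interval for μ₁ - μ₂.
(18.29, 35.11)

Difference: x̄₁ - x̄₂ = 26.70
SE = √(s₁²/n₁ + s₂²/n₂) = √(7.5²/69 + 16.0²/17) = 3.9842
df = 17.77 → 17 (Welch–Satterthwaite, rounded down)
t* = 2.110

CI: 26.70 ± 2.110 · 3.9842 = 26.70 ± 8.41 = (18.29, 35.11)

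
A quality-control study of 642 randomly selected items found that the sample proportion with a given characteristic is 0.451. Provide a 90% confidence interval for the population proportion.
(0.419, 0.483)

Proportion CI:
SE = √(p̂(1-p̂)/n) = √(0.451 · 0.549 / 642) = 0.01964

z* = 1.645
Margin = z* · SE = 1.645 · 0.01964 = 0.0323

CI: 0.451 ± 0.0323 = (0.419, 0.483)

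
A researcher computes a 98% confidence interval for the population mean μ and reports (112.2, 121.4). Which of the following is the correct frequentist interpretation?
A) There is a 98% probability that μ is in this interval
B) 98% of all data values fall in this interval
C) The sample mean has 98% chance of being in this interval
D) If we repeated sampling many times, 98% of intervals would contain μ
D

A) Wrong — μ is fixed; the randomness lives in the interval, not in μ.
B) Wrong — a CI is about the parameter μ, not individual data values.
C) Wrong — x̄ is observed and sits in the interval by construction.
D) Correct — this is the frequentist long-run coverage interpretation.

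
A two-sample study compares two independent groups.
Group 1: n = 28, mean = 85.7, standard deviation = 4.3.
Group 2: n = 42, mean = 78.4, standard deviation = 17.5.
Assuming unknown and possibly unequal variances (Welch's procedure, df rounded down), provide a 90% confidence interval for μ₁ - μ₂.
(2.57, 12.03)

Difference: x̄₁ - x̄₂ = 7.30
SE = √(s₁²/n₁ + s₂²/n₂) = √(4.3²/28 + 17.5²/42) = 2.8199
df = 48.16 → 48 (Welch–Satterthwaite, rounded down)
t* = 1.677

CI: 7.30 ± 1.677 · 2.8199 = 7.30 ± 4.73 = (2.57, 12.03)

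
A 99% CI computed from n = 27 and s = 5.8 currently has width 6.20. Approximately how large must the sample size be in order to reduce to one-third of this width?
n ≈ 243

CI width ∝ 1/√n
To reduce width by factor 3, need √n to grow by 3 → need 3² = 9 times as many samples.

Current: n = 27, width = 6.20
New: n = 243, width ≈ 1.93

Width reduced by factor of 6.20/1.93 = 3.21.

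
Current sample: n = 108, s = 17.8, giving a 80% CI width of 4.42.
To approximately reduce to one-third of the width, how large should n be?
n ≈ 972

CI width ∝ 1/√n
To reduce width by factor 3, need √n to grow by 3 → need 3² = 9 times as many samples.

Current: n = 108, width = 4.42
New: n = 972, width ≈ 1.46

Width reduced by factor of 4.42/1.46 = 3.03.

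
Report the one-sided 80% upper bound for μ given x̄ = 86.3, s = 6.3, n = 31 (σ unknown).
μ ≤ 87.27

Upper bound (one-sided):
t* = 0.854 (one-sided for 80%)
Upper bound = x̄ + t* · s/√n = 86.3 + 0.854 · 6.3/√31 = 87.27

We are 80% confident that μ ≤ 87.27.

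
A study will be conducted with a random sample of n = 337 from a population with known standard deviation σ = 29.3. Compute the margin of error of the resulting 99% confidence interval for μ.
Margin of error = 4.11

Margin of error = z* · σ/√n
= 2.576 · 29.3/√337
= 2.576 · 29.3/18.3576
= 4.11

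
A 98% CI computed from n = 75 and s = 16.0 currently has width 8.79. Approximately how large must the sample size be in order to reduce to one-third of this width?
n ≈ 675

CI width ∝ 1/√n
To reduce width by factor 3, need √n to grow by 3 → need 3² = 9 times as many samples.

Current: n = 75, width = 8.79
New: n = 675, width ≈ 2.87

Width reduced by factor of 8.79/2.87 = 3.06.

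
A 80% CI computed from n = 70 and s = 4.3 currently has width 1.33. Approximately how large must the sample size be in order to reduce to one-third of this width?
n ≈ 630

CI width ∝ 1/√n
To reduce width by factor 3, need √n to grow by 3 → need 3² = 9 times as many samples.

Current: n = 70, width = 1.33
New: n = 630, width ≈ 0.44

Width reduced by factor of 1.33/0.44 = 3.02.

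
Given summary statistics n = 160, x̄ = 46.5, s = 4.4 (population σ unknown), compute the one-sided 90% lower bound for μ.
μ ≥ 46.05

Lower bound (one-sided):
t* = 1.287 (one-sided for 90%)
Lower bound = x̄ - t* · s/√n = 46.5 - 1.287 · 4.4/√160 = 46.05

We are 90% confident that μ ≥ 46.05.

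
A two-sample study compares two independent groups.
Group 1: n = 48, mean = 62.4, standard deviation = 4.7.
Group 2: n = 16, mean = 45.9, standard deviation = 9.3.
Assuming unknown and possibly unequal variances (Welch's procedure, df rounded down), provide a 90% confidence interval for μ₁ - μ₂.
(12.29, 20.71)

Difference: x̄₁ - x̄₂ = 16.50
SE = √(s₁²/n₁ + s₂²/n₂) = √(4.7²/48 + 9.3²/16) = 2.4219
df = 17.62 → 17 (Welch–Satterthwaite, rounded down)
t* = 1.740

CI: 16.50 ± 1.740 · 2.4219 = 16.50 ± 4.21 = (12.29, 20.71)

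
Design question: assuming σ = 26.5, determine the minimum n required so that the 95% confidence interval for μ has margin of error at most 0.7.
n ≥ 5506

For margin E ≤ 0.7:
n ≥ (z* · σ / E)²
n ≥ (1.960 · 26.5 / 0.7)²
n ≥ 5505.64

Minimum n = 5506 (rounding up)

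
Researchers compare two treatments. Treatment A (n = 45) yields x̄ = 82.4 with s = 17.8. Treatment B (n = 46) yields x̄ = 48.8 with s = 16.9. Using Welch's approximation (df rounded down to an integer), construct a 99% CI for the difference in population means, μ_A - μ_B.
(24.02, 43.18)

Difference: x̄₁ - x̄₂ = 33.60
SE = √(s₁²/n₁ + s₂²/n₂) = √(17.8²/45 + 16.9²/46) = 3.6400
df = 88.51 → 88 (Welch–Satterthwaite, rounded down)
t* = 2.633

CI: 33.60 ± 2.633 · 3.6400 = 33.60 ± 9.58 = (24.02, 43.18)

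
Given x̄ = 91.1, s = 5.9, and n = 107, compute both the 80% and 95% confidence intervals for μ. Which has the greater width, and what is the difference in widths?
95% CI is wider by 0.79

df = 106
80% CI: t* = 1.290, (90.36, 91.84), width = 2 · t* · s/√n = 1.47
95% CI: t* = 1.983, (89.97, 92.23), width = 2 · t* · s/√n = 2.26

The 95% CI is wider by 2.26 - 1.47 = 0.79.
Higher confidence requires a wider interval.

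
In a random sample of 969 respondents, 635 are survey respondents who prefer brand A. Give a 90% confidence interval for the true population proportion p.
(0.630, 0.680)

Proportion CI:
p̂ = 635/969 = 0.65531
SE = √(p̂(1-p̂)/n) = √(0.65531 · 0.34469 / 969) = 0.01527

z* = 1.645
Margin = z* · SE = 1.645 · 0.01527 = 0.0251

CI: 0.65531 ± 0.0251 = (0.630, 0.680)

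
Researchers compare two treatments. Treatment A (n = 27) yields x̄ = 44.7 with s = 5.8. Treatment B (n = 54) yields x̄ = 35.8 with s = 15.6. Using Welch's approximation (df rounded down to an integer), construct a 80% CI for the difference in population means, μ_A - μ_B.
(5.80, 12.00)

Difference: x̄₁ - x̄₂ = 8.90
SE = √(s₁²/n₁ + s₂²/n₂) = √(5.8²/27 + 15.6²/54) = 2.3985
df = 74.72 → 74 (Welch–Satterthwaite, rounded down)
t* = 1.293

CI: 8.90 ± 1.293 · 2.3985 = 8.90 ± 3.10 = (5.80, 12.00)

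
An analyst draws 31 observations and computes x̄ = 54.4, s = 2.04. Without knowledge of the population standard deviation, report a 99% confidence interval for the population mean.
(53.39, 55.41)

t-interval (σ unknown):
df = n - 1 = 30
t* = 2.750 for 99% confidence

Margin of error = t* · s/√n = 2.750 · 2.04/√31 = 1.01

CI: (53.39, 55.41)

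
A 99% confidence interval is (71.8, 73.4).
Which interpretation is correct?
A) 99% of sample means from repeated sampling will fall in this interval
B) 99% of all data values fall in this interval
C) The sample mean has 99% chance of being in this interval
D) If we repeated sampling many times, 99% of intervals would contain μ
D

A) Wrong — coverage applies to intervals containing μ, not to future x̄ values.
B) Wrong — a CI is about the parameter μ, not individual data values.
C) Wrong — x̄ is observed and sits in the interval by construction.
D) Correct — this is the frequentist long-run coverage interpretation.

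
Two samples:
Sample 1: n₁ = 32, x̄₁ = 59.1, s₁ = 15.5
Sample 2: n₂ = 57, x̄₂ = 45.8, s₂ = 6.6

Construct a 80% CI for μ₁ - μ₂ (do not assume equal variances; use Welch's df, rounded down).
(9.55, 17.05)

Difference: x̄₁ - x̄₂ = 13.30
SE = √(s₁²/n₁ + s₂²/n₂) = √(15.5²/32 + 6.6²/57) = 2.8761
df = 37.42 → 37 (Welch–Satterthwaite, rounded down)
t* = 1.305

CI: 13.30 ± 1.305 · 2.8761 = 13.30 ± 3.75 = (9.55, 17.05)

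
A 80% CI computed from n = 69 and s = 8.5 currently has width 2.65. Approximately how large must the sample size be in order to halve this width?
n ≈ 276

CI width ∝ 1/√n
To reduce width by factor 2, need √n to grow by 2 → need 2² = 4 times as many samples.

Current: n = 69, width = 2.65
New: n = 276, width ≈ 1.31

Width reduced by factor of 2.65/1.31 = 2.02.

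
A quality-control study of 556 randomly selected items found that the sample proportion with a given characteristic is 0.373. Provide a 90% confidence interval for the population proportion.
(0.339, 0.407)

Proportion CI:
SE = √(p̂(1-p̂)/n) = √(0.373 · 0.627 / 556) = 0.02051

z* = 1.645
Margin = z* · SE = 1.645 · 0.02051 = 0.0337

CI: 0.373 ± 0.0337 = (0.339, 0.407)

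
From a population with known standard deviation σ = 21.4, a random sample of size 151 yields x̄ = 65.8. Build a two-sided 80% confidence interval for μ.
(63.57, 68.03)

z-interval (σ known):
z* = 1.282 for 80% confidence

Margin of error = z* · σ/√n = 1.282 · 21.4/√151 = 2.23

CI: (65.8 - 2.23, 65.8 + 2.23) = (63.57, 68.03)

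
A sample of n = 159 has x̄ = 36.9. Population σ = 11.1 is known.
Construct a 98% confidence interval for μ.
(34.85, 38.95)

z-interval (σ known):
z* = 2.326 for 98% confidence

Margin of error = z* · σ/√n = 2.326 · 11.1/√159 = 2.05

CI: (36.9 - 2.05, 36.9 + 2.05) = (34.85, 38.95)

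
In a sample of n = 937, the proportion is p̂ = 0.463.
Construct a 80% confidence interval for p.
(0.442, 0.484)

Proportion CI:
SE = √(p̂(1-p̂)/n) = √(0.463 · 0.537 / 937) = 0.01629

z* = 1.282
Margin = z* · SE = 1.282 · 0.01629 = 0.0209

CI: 0.463 ± 0.0209 = (0.442, 0.484)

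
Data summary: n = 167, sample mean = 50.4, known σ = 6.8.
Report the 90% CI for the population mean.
(49.53, 51.27)

z-interval (σ known):
z* = 1.645 for 90% confidence

Margin of error = z* · σ/√n = 1.645 · 6.8/√167 = 0.87

CI: (50.4 - 0.87, 50.4 + 0.87) = (49.53, 51.27)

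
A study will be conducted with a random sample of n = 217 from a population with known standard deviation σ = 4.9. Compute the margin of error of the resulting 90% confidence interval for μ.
Margin of error = 0.55

Margin of error = z* · σ/√n
= 1.645 · 4.9/√217
= 1.645 · 4.9/14.7309
= 0.55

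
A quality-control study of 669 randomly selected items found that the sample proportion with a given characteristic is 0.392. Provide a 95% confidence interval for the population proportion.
(0.355, 0.429)

Proportion CI:
SE = √(p̂(1-p̂)/n) = √(0.392 · 0.608 / 669) = 0.01887

z* = 1.960
Margin = z* · SE = 1.960 · 0.01887 = 0.0370

CI: 0.392 ± 0.0370 = (0.355, 0.429)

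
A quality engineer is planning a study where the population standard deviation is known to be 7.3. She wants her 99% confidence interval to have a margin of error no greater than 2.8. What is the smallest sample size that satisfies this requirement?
n ≥ 46

For margin E ≤ 2.8:
n ≥ (z* · σ / E)²
n ≥ (2.576 · 7.3 / 2.8)²
n ≥ 45.10

Minimum n = 46 (rounding up)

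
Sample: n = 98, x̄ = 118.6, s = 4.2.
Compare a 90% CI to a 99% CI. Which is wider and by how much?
99% CI is wider by 0.82

df = 97
90% CI: t* = 1.661, (117.90, 119.30), width = 2 · t* · s/√n = 1.41
99% CI: t* = 2.627, (117.49, 119.71), width = 2 · t* · s/√n = 2.23

The 99% CI is wider by 2.23 - 1.41 = 0.82.
Higher confidence requires a wider interval.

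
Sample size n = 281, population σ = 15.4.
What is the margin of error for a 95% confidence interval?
Margin of error = 1.80

Margin of error = z* · σ/√n
= 1.960 · 15.4/√281
= 1.960 · 15.4/16.7631
= 1.80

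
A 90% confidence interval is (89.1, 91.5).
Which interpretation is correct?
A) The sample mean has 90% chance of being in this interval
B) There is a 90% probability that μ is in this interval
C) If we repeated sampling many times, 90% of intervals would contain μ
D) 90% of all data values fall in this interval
C

A) Wrong — x̄ is observed and sits in the interval by construction.
B) Wrong — μ is fixed; the randomness lives in the interval, not in μ.
C) Correct — this is the frequentist long-run coverage interpretation.
D) Wrong — a CI is about the parameter μ, not individual data values.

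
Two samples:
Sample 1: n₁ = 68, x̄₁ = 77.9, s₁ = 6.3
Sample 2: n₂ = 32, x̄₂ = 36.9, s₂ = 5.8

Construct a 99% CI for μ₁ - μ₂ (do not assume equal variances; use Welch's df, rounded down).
(37.61, 44.39)

Difference: x̄₁ - x̄₂ = 41.00
SE = √(s₁²/n₁ + s₂²/n₂) = √(6.3²/68 + 5.8²/32) = 1.2786
df = 65.62 → 65 (Welch–Satterthwaite, rounded down)
t* = 2.654

CI: 41.00 ± 2.654 · 1.2786 = 41.00 ± 3.39 = (37.61, 44.39)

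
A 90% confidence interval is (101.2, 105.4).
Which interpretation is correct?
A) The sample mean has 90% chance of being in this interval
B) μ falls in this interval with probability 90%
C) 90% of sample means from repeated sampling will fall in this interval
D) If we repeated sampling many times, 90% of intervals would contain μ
D

A) Wrong — x̄ is observed and sits in the interval by construction.
B) Wrong — μ is fixed; the randomness lives in the interval, not in μ.
C) Wrong — coverage applies to intervals containing μ, not to future x̄ values.
D) Correct — this is the frequentist long-run coverage interpretation.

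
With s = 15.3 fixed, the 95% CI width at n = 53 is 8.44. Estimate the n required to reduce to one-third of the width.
n ≈ 477

CI width ∝ 1/√n
To reduce width by factor 3, need √n to grow by 3 → need 3² = 9 times as many samples.

Current: n = 53, width = 8.44
New: n = 477, width ≈ 2.75

Width reduced by factor of 8.44/2.75 = 3.07.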